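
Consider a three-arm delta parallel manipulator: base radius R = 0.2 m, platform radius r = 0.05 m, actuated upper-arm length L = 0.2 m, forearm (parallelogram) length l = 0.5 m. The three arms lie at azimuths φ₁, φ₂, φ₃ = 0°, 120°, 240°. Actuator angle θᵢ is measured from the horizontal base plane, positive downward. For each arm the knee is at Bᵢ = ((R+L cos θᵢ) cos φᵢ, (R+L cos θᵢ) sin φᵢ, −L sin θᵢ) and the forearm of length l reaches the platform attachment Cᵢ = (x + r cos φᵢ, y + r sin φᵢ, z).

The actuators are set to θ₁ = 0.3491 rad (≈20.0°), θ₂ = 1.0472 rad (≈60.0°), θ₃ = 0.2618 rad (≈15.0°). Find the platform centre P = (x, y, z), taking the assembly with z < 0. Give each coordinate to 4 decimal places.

(0.0666, -0.1428, -0.4634)

O1 = (0.3379·cos0.0°, 0.3379·sin0.0°, -0.0684) = (0.3379, 0.0000, -0.0684)
O2 = (0.2500·cos120.0°, 0.2500·sin120.0°, -0.1732) = (-0.1250, 0.2165, -0.1732)
arm 3 at φ=240.0°: e+L cos θ3 = 0.3432;  O3 = (-0.1716, -0.2972, -0.0518)
eliminate P² terms by subtracting sphere 1 from 2 and 3
linear system: -0.9259x+0.4330y = -0.0264−-0.2096z; -1.0191x+-0.5944y = 0.0016−0.0333z
det = 0.9916;  x = 0.0151+-0.1111z,  y = -0.0286+0.2465z
into |P−O₁|² = l²: 1.0731z² + 0.1945z + -0.1403 = 0;  Δ = 0.6400;  z = -0.4634 or 0.2822 → z<0 root = -0.4634
x = 0.0666, y = -0.1428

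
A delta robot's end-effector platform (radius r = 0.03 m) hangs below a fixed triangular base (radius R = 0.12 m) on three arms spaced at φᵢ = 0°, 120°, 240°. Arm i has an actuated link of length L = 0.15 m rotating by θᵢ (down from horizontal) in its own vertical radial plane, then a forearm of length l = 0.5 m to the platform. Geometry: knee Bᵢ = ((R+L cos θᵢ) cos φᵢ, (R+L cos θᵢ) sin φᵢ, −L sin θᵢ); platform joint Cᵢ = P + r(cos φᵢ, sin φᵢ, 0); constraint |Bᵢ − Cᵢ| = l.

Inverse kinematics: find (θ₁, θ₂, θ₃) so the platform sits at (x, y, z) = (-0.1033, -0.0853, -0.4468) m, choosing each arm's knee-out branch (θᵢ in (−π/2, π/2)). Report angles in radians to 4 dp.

arm 1 (φ=0.0°): x'=-0.1033, y'=-0.0853
  A cos θ + B sin θ = C:  0.1933·cos θ + -0.4468·sin θ = -0.0559
  θ1 = atan2(B,A) + arccos(C/0.4868) = 0.5234
arm 2 (φ=120.0°): x'=-0.0222, y'=0.1321
  A cos θ + B sin θ = C:  0.1122·cos θ + -0.4468·sin θ = -0.0073
  √(A²+B²)=0.4607;  θ2 = -1.3247+1.5866 ≈ 0.2618
arm 3 (φ=240.0°): x'=0.1255, y'=-0.0468
  e−x'=-0.0355;  (l²−L²−(e−x')²−y'²−z²)/2L = 0.0814
  γ=atan2(-0.4468,-0.0355)=-1.6501;  ψ=arccos(0.1816)=1.3882;  θ3=γ+ψ≈-0.2619

θ₁ = 0.5234, θ₂ = 0.2618, θ₃ = -0.2619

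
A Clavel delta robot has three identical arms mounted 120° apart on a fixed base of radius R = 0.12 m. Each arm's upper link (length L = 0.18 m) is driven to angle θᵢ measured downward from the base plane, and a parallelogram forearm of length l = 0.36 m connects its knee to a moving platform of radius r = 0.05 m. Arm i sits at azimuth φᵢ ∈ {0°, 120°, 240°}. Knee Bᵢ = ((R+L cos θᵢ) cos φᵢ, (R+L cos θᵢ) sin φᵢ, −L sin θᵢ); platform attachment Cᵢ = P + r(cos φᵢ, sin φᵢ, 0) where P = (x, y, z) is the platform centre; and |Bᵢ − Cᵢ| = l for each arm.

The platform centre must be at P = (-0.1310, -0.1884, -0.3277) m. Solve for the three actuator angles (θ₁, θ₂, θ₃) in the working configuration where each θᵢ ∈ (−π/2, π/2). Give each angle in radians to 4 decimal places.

arm 1 (φ=0.0°): x'=-0.1310, y'=-0.1884
  A cos θ + B sin θ = C:  0.2010·cos θ + -0.3277·sin θ = -0.2391
  θ1 = atan2(B,A) + arccos(C/0.3844) = 1.2215
φ2=120.0° → target in arm frame (-0.0977, 0.2076)
  A cos θ + B sin θ = C:  0.1677·cos θ + -0.3277·sin θ = -0.2262
  √(A²+B²)=0.3681;  θ2 = -1.0979+2.2324 ≈ 1.1345
arm 3 (φ=240.0°): x'=0.2287, y'=-0.0192
  A cos θ + B sin θ = C:  -0.1587·cos θ + -0.3277·sin θ = -0.0993
  γ=atan2(-0.3277,-0.1587)=-2.0217;  ψ=arccos(-0.2726)=1.8469;  θ3=γ+ψ≈-0.1748

θ₁ = 1.2215, θ₂ = 1.1345, θ₃ = -0.1748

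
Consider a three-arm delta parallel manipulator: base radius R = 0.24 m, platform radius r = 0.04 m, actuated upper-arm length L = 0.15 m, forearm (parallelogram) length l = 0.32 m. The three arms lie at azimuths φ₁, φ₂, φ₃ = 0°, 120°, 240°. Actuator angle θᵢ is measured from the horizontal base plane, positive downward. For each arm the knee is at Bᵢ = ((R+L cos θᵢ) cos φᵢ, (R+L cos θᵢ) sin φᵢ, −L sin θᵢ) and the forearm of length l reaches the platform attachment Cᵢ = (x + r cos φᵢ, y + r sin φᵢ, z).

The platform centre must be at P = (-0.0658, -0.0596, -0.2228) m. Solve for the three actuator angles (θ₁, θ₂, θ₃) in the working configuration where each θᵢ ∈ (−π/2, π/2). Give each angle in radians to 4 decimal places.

rotate P by −φ1: (-0.0658, -0.0596, -0.2228)
  e−x'=0.2658;  (l²−L²−(e−x')²−y'²−z²)/2L = -0.1465
  √(A²+B²)=0.3468;  θ1 = -0.6976+2.0068 ≈ 1.3092
arm 2 (φ=120.0°): x'=-0.0187, y'=0.0868
  e−x'=0.2187;  (l²−L²−(e−x')²−y'²−z²)/2L = -0.0837
  γ=atan2(-0.2228,0.2187)=-0.7946;  ψ=arccos(-0.2681)=1.8422;  θ2=γ+ψ≈1.0475
φ3=240.0° → target in arm frame (0.0845, -0.0272)
  A cos θ + B sin θ = C:  0.1155·cos θ + -0.2228·sin θ = 0.0539
  √(A²+B²)=0.2510;  θ3 = -1.0926+1.3541 ≈ 0.2615

θ₁ = 1.3092, θ₂ = 1.0475, θ₃ = 0.2615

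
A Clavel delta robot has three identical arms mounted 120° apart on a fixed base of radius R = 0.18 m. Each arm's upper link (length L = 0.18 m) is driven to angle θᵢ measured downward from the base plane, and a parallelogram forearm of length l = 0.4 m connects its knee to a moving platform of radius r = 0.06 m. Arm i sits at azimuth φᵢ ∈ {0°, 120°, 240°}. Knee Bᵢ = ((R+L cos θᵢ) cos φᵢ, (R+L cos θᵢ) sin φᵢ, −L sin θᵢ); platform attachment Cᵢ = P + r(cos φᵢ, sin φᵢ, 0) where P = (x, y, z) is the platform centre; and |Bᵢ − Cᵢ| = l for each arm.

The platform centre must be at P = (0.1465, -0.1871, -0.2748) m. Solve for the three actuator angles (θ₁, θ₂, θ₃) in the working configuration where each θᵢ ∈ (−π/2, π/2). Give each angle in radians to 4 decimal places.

θ₁ = -0.2617, θ₂ = 1.3965, θ₃ = 0.0878

rotate P by −φ1: (0.1465, -0.1871, -0.2748)
  A cos θ + B sin θ = C:  -0.0265·cos θ + -0.2748·sin θ = 0.0455
  γ=atan2(-0.2748,-0.0265)=-1.6669;  ψ=arccos(0.1648)=1.4053;  θ1=γ+ψ≈-0.2617
φ2=120.0° → target in arm frame (-0.2353, -0.0333)
  A cos θ + B sin θ = C:  0.3553·cos θ + -0.2748·sin θ = -0.2090
  γ=atan2(-0.2748,0.3553)=-0.6584;  ψ=arccos(-0.4654)=2.0549;  θ2=γ+ψ≈1.3965
φ3=240.0° → target in arm frame (0.0888, 0.2204)
  A cos θ + B sin θ = C:  0.0312·cos θ + -0.2748·sin θ = 0.0070
  θ3 = atan2(B,A) + arccos(C/0.2766) = 0.0878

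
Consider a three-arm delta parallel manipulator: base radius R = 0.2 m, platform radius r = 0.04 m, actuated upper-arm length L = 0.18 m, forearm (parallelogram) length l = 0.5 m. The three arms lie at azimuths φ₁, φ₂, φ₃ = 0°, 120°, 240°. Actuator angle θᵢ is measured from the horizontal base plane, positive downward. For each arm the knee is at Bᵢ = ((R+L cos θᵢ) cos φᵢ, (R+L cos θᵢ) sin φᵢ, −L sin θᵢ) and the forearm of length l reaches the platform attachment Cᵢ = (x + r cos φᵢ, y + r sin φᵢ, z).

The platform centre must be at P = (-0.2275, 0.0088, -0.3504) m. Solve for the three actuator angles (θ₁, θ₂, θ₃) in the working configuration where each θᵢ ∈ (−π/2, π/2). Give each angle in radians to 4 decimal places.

θ₁ = 1.1347, θ₂ = -0.3492, θ₃ = -0.2615

rotate P by −φ1: (-0.2275, 0.0088, -0.3504)
  e−x'=0.3875;  (l²−L²−(e−x')²−y'²−z²)/2L = -0.1539
  γ=atan2(-0.3504,0.3875)=-0.7352;  ψ=arccos(-0.2946)=1.8699;  θ1=γ+ψ≈1.1347
φ2=120.0° → target in arm frame (0.1214, 0.1926)
  e−x'=0.0386;  (l²−L²−(e−x')²−y'²−z²)/2L = 0.1562
  √(A²+B²)=0.3525;  θ2 = -1.4610+1.1118 ≈ -0.3492
φ3=240.0° → target in arm frame (0.1061, -0.2014)
  A=0.0539, B=-0.3504, C=(l²−L²−A²−y'²−z²)/(2L)=0.1426
  √(A²+B²)=0.3545;  θ3 = -1.4182+1.1567 ≈ -0.2615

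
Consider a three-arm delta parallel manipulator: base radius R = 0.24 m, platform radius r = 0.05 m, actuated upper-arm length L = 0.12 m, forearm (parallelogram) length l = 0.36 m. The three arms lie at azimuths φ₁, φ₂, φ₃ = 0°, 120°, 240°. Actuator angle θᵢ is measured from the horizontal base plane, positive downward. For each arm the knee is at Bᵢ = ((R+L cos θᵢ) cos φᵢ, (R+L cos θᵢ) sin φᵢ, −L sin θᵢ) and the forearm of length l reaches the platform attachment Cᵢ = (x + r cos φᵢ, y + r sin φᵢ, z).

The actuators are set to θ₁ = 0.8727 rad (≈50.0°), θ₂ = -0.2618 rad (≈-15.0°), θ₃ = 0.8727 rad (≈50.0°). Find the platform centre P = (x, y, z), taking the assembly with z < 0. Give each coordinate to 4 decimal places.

(-0.0442, 0.0765, -0.2558)

φ1=0.0°: virtual centre (0.2671, 0.0000, -0.0919), radius l
arm 2 at φ=120.0°: ρ2 = 0.3059;  centre 2 = (-0.1530, 0.2649, 0.0311)
φ3=240.0°: virtual centre (-0.1336, -0.2313, -0.0919), radius l
|centre ₂|²−|centre ₁|² = 0.0147;  |centre ₃|²−|centre ₁|² = 0.0000
[-0.8402 0.5299 0.2460]·P = 0.0147;  [-0.8014 -0.4627 0.0000]·P = 0.0000
Cramer: x(z) = -0.0084+0.1399z;  y(z) = 0.0145-0.2424z
sphere 1 gives Az²+Bz+C=0 with A=1.0783, B=0.0997, C=-0.0450;  B²−4AC=0.2042;  roots -0.2558, 0.1633;  negative root z = -0.2558
x = -0.0442, y = 0.0765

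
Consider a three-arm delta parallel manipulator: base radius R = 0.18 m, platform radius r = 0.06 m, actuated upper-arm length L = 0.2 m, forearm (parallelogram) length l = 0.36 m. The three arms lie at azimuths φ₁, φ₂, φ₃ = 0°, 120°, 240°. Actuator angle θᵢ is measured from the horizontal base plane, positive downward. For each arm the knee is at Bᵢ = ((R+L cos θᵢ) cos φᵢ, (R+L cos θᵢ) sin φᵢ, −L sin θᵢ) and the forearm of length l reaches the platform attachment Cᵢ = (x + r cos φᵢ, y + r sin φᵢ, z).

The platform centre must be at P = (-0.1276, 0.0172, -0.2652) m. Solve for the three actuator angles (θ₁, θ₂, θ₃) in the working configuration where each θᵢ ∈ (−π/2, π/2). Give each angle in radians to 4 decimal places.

φ1=0.0° → target in arm frame (-0.1276, 0.0172)
  e−x'=0.2476;  (l²−L²−(e−x')²−y'²−z²)/2L = -0.1058
  √(A²+B²)=0.3628;  θ1 = -0.8197+1.8668 ≈ 1.0471
rotate P by −φ2: (0.0787, 0.1019, -0.2652)
  A cos θ + B sin θ = C:  0.0413·cos θ + -0.2652·sin θ = 0.0179
  θ2 = atan2(B,A) + arccos(C/0.2684) = 0.0876
rotate P by −φ3: (0.0489, -0.1191, -0.2652)
  A=0.0711, B=-0.2652, C=(l²−L²−A²−y'²−z²)/(2L)=0.0001
  √(A²+B²)=0.2746;  θ3 = -1.3089+1.5705 ≈ 0.2617

θ₁ = 1.0471, θ₂ = 0.0876, θ₃ = 0.2617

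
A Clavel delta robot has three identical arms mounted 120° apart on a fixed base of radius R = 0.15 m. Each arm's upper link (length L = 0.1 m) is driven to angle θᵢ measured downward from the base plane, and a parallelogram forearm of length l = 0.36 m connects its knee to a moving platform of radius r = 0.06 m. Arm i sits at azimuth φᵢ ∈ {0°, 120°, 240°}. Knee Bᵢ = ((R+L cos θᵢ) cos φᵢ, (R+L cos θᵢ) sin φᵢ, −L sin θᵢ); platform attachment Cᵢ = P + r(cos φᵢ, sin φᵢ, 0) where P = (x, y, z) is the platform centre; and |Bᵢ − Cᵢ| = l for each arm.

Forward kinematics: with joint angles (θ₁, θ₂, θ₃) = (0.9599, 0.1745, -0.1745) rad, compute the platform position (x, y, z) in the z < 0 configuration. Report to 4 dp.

(-0.1229, -0.0338, -0.3173)

φ1=0.0°: virtual centre (0.1474, 0.0000, -0.0819), radius l
centre 2 = (0.1885·cos120.0°, 0.1885·sin120.0°, -0.0174) = (-0.0942, 0.1632, -0.0174)
φ3=240.0°: virtual centre (-0.0942, -0.1632, 0.0174), radius l
|centre ₂|²−|centre ₁|² = 0.0074;  |centre ₃|²−|centre ₁|² = 0.0074
linear system: -0.4832x+0.3265y = 0.0074−0.1291z; -0.4832x+-0.3265y = 0.0074−0.1985z
det = 0.3155;  x = -0.0153+0.3390z,  y = 0.0000+0.1064z
quadratic in z: (1.1263)z²+(0.0535)z+(-0.0964)=0, √Δ=0.6613 → z ∈ {-0.3173, 0.2698}; z = -0.3173 (taking z<0)
x = -0.1229, y = -0.0338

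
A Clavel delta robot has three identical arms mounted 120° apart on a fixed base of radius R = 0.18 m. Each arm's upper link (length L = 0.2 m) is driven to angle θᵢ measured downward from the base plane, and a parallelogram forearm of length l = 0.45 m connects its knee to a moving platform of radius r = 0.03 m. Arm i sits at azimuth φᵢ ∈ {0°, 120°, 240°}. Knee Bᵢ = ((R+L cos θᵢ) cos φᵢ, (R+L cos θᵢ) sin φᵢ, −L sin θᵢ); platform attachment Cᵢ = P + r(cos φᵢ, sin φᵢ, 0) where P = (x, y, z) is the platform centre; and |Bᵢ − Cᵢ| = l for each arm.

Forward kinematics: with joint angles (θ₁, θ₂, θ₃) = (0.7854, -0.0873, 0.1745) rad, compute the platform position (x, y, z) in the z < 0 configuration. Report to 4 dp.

(-0.1138, 0.0293, -0.3350)

centre 1 = (0.2914·cos0.0°, 0.2914·sin0.0°, -0.1414) = (0.2914, 0.0000, -0.1414)
φ2=120.0°: virtual centre (-0.1746, 0.3024, 0.0174), radius l
centre 3 = (0.3470·cos240.0°, 0.3470·sin240.0°, -0.0347) = (-0.1735, -0.3005, -0.0347)
subtract pairs → two planes through P
[-0.9321 0.6049 0.3177]·P = 0.0173;  [-0.9298 -0.6010 0.2134]·P = 0.0167
det = 1.1226;  x = -0.0183+0.2851z,  y = 0.0005+-0.0860z
sphere 1 gives Az²+Bz+C=0 with A=1.0887, B=0.1062, C=-0.0866;  B²−4AC=0.3884;  roots -0.3350, 0.2374;  negative root z = -0.3350
x = -0.1138, y = 0.0293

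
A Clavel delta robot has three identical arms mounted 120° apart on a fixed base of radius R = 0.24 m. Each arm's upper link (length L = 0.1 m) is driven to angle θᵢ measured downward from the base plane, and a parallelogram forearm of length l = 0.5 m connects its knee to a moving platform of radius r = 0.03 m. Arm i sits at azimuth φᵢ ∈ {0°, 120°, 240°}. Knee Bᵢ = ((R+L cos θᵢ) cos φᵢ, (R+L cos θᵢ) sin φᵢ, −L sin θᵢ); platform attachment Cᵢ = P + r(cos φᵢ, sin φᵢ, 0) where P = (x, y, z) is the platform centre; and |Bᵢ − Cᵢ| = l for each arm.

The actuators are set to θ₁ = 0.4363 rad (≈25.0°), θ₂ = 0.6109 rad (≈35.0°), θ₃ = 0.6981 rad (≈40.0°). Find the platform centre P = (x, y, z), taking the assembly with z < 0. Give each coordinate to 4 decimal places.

(0.0245, 0.0087, -0.4590)

φ1=0.0°: virtual centre (0.3006, 0.0000, -0.0423), radius l
φ2=120.0°: virtual centre (-0.1460, 0.2528, -0.0574), radius l
φ3=240.0°: virtual centre (-0.1433, -0.2482, -0.0643), radius l
|O₂|²−|O₁|² = -0.0037;  |O₃|²−|O₁|² = -0.0059
linear system: -0.8932x+0.5056y = -0.0037−-0.0302z; -0.8879x+-0.4964y = -0.0059−-0.0440z
det = 0.8923;  x = 0.0054+-0.0418z,  y = 0.0023+-0.0140z
sphere 1 gives Az²+Bz+C=0 with A=1.0019, B=0.1091, C=-0.1610;  B²−4AC=0.6573;  roots -0.4590, 0.3501;  negative root z = -0.4590
x = 0.0245, y = 0.0087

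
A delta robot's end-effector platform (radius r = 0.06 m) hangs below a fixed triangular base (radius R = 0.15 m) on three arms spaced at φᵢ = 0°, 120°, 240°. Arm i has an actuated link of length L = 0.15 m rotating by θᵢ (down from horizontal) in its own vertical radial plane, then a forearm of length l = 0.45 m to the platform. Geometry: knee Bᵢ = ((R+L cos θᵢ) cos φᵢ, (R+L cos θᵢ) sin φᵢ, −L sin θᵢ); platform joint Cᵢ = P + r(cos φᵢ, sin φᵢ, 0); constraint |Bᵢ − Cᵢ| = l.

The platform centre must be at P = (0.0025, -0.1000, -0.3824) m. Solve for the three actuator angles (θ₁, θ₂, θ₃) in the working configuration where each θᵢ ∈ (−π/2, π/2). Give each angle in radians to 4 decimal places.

arm 1 (φ=0.0°): x'=0.0025, y'=-0.1000
  e−x'=0.0875;  (l²−L²−(e−x')²−y'²−z²)/2L = 0.0537
  √(A²+B²)=0.3923;  θ1 = -1.3459+1.4334 ≈ 0.0876
rotate P by −φ2: (-0.0879, 0.0478, -0.3824)
  A cos θ + B sin θ = C:  0.1779·cos θ + -0.3824·sin θ = -0.0005
  √(A²+B²)=0.4217;  θ2 = -1.1355+1.5720 ≈ 0.4365
rotate P by −φ3: (0.0854, 0.0522, -0.3824)
  e−x'=0.0046;  (l²−L²−(e−x')²−y'²−z²)/2L = 0.1034
  √(A²+B²)=0.3824;  θ3 = -1.5586+1.2969 ≈ -0.2617

θ₁ = 0.0876, θ₂ = 0.4365, θ₃ = -0.2617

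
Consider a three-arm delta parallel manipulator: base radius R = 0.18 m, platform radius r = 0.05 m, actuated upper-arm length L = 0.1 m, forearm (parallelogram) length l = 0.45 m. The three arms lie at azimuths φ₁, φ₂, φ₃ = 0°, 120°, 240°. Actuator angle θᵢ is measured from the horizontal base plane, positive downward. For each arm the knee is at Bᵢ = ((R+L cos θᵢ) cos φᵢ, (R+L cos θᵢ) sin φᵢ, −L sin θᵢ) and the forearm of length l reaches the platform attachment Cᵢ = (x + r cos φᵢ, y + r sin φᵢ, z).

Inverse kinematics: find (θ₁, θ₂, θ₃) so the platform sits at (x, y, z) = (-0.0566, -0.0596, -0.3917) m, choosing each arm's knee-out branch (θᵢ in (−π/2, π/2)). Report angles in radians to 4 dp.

θ₁ = 0.4365, θ₂ = 0.2617, θ₃ = -0.3489

φ1=0.0° → target in arm frame (-0.0566, -0.0596)
  A=0.1866, B=-0.3917, C=(l²−L²−A²−y'²−z²)/(2L)=0.0035
  θ1 = atan2(B,A) + arccos(C/0.4339) = 0.4365
rotate P by −φ2: (-0.0233, 0.0788, -0.3917)
  e−x'=0.1533;  (l²−L²−(e−x')²−y'²−z²)/2L = 0.0468
  γ=atan2(-0.3917,0.1533)=-1.1977;  ψ=arccos(0.1112)=1.4594;  θ2=γ+ψ≈0.2617
φ3=240.0° → target in arm frame (0.0799, -0.0192)
  A=0.0501, B=-0.3917, C=(l²−L²−A²−y'²−z²)/(2L)=0.1810
  θ3 = atan2(B,A) + arccos(C/0.3949) = -0.3489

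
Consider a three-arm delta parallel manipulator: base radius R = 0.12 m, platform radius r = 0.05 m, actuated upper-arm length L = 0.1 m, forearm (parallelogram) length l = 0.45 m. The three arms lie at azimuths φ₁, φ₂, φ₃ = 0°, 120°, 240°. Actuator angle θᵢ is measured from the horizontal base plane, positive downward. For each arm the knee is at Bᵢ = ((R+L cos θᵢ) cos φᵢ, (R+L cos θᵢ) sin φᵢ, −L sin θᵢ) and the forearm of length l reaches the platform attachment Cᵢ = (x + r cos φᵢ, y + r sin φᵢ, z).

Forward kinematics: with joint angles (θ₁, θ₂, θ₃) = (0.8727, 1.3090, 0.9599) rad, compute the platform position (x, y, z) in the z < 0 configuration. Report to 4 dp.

O1 = (0.1343·cos0.0°, 0.1343·sin0.0°, -0.0766) = (0.1343, 0.0000, -0.0766)
arm 2 at φ=120.0°: e+L cos θ2 = 0.0959;  O2 = (-0.0479, 0.0830, -0.0966)
φ3=240.0°: virtual centre (-0.0637, -0.1103, -0.0819), radius l
|O₂|²−|O₁|² = -0.0054;  |O₃|²−|O₁|² = -0.0010
plane₁₂: -0.3644x+0.1661y+-0.0400z = -0.0054
Cramer: x(z) = 0.0092-0.0724z;  y(z) = -0.0121+0.0818z
into |P−O₁|² = l²: 1.0119z² + 0.1693z + -0.1808 = 0;  Δ = 0.7607;  z = -0.5146 or 0.3473 → z<0 root = -0.5146
x = 0.0465, y = -0.0543

(0.0465, -0.0543, -0.5146)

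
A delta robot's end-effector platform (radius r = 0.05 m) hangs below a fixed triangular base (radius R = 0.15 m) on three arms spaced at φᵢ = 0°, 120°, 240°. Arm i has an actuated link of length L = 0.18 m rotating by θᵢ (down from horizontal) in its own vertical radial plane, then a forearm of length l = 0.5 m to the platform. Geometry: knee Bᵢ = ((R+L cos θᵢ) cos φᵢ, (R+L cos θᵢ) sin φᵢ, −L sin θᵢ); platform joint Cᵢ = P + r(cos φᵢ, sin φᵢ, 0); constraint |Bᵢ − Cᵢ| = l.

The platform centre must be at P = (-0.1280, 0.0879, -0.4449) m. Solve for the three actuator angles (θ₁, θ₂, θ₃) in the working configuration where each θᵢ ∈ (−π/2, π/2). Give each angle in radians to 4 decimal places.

θ₁ = 0.6980, θ₂ = -0.1745, θ₃ = 0.3492

φ1=0.0° → target in arm frame (-0.1280, 0.0879)
  e−x'=0.2280;  (l²−L²−(e−x')²−y'²−z²)/2L = -0.1112
  γ=atan2(-0.4449,0.2280)=-1.0972;  ψ=arccos(-0.2225)=1.7952;  θ1=γ+ψ≈0.6980
rotate P by −φ2: (0.1401, 0.0669, -0.4449)
  e−x'=-0.0401;  (l²−L²−(e−x')²−y'²−z²)/2L = 0.0377
  √(A²+B²)=0.4467;  θ2 = -1.6607+1.4863 ≈ -0.1745
arm 3 (φ=240.0°): x'=-0.0121, y'=-0.1548
  e−x'=0.1121;  (l²−L²−(e−x')²−y'²−z²)/2L = -0.0469
  γ=atan2(-0.4449,0.1121)=-1.3239;  ψ=arccos(-0.1021)=1.6731;  θ3=γ+ψ≈0.3492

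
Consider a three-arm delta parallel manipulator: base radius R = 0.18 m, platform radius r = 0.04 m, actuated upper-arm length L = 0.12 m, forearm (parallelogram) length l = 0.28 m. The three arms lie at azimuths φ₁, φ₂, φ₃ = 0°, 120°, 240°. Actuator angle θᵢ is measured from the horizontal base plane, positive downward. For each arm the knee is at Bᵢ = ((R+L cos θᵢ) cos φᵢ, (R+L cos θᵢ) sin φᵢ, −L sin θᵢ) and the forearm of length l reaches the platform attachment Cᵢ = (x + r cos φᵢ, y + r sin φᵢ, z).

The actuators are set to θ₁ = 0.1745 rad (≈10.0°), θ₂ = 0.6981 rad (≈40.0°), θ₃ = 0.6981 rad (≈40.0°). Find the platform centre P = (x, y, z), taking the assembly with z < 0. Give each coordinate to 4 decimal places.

(0.0392, 0.0000, -0.1954)

centre 1 = (0.2582·cos0.0°, 0.2582·sin0.0°, -0.0208) = (0.2582, 0.0000, -0.0208)
centre 2 = (0.2319·cos120.0°, 0.2319·sin120.0°, -0.0771) = (-0.1160, 0.2009, -0.0771)
φ3=240.0°: virtual centre (-0.1160, -0.2009, -0.0771), radius l
subtract pairs → two planes through P
[-0.7483 0.4017 -0.1126]·P = -0.0073;  [-0.7483 -0.4017 -0.1126]·P = -0.0073
det = 0.6012;  x = 0.0098+-0.1505z,  y = 0.0000+0.0000z
quadratic in z: (1.0226)z²+(0.1164)z+(-0.0163)=0, √Δ=0.2831 → z ∈ {-0.1954, 0.0815}; z = -0.1954 (taking z<0)
x = 0.0392, y = 0.0000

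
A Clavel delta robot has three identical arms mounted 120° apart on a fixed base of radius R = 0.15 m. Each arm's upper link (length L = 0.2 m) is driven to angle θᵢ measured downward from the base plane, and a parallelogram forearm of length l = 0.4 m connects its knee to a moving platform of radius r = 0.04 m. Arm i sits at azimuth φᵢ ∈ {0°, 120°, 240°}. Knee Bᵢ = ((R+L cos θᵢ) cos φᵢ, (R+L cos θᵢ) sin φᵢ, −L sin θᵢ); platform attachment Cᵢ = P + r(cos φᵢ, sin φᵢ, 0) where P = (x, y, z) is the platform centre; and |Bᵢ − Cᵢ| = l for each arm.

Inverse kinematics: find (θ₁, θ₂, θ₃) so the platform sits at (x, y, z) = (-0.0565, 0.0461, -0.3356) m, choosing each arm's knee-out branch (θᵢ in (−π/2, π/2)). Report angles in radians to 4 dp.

φ1=0.0° → target in arm frame (-0.0565, 0.0461)
  A=0.1665, B=-0.3356, C=(l²−L²−A²−y'²−z²)/(2L)=-0.0562
  γ=atan2(-0.3356,0.1665)=-1.1103;  ψ=arccos(-0.1500)=1.7213;  θ1=γ+ψ≈0.6111
φ2=120.0° → target in arm frame (0.0682, 0.0259)
  A=0.0418, B=-0.3356, C=(l²−L²−A²−y'²−z²)/(2L)=0.0124
  θ2 = atan2(B,A) + arccos(C/0.3382) = 0.0874
φ3=240.0° → target in arm frame (-0.0117, -0.0720)
  e−x'=0.1217;  (l²−L²−(e−x')²−y'²−z²)/2L = -0.0315
  γ=atan2(-0.3356,0.1217)=-1.2230;  ψ=arccos(-0.0883)=1.6592;  θ3=γ+ψ≈0.4363

θ₁ = 0.6111, θ₂ = 0.0874, θ₃ = 0.4363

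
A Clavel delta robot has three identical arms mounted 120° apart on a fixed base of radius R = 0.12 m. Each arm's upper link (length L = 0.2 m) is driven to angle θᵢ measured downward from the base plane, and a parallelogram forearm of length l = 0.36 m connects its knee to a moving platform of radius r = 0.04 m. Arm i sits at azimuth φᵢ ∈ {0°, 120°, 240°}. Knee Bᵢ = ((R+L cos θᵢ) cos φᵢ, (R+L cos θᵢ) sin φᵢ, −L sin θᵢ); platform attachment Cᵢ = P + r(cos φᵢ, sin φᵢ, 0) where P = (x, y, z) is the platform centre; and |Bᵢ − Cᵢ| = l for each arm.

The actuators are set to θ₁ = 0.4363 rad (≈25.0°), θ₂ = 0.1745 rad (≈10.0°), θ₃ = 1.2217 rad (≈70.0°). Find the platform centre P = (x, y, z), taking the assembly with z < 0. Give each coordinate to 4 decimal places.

φ1=0.0°: virtual centre (0.2613, 0.0000, -0.0845), radius l
arm 2 at φ=120.0°: e+L cos θ2 = 0.2770;  O2 = (-0.1385, 0.2399, -0.0347)
O3 = (0.1484·cos240.0°, 0.1484·sin240.0°, -0.1879) = (-0.0742, -0.1285, -0.1879)
subtract pairs → two planes through P
[-0.7995 0.4797 0.0996]·P = 0.0025;  [-0.6709 -0.2571 -0.2068]·P = -0.0181
det = 0.5274;  x = 0.0152+-0.1396z,  y = 0.0306+-0.4403z
sphere 1 gives Az²+Bz+C=0 with A=1.2133, B=0.2108, C=-0.0610;  B²−4AC=0.3404;  roots -0.3273, 0.1535;  negative root z = -0.3273
x = 0.0609, y = 0.1747

(0.0609, 0.1747, -0.3273)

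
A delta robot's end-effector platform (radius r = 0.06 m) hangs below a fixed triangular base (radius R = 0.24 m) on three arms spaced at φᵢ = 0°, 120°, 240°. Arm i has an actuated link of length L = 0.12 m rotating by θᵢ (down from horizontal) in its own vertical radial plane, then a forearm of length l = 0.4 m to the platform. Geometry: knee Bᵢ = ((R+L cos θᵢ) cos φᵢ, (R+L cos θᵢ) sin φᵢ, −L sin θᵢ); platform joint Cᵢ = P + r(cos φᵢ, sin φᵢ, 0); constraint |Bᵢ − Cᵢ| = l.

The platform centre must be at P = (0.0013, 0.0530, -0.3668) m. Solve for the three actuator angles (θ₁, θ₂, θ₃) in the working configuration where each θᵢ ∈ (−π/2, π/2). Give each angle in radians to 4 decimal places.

arm 1 (φ=0.0°): x'=0.0013, y'=0.0530
  A=0.1787, B=-0.3668, C=(l²−L²−A²−y'²−z²)/(2L)=-0.0987
  √(A²+B²)=0.4080;  θ1 = -1.1175+1.8151 ≈ 0.6976
rotate P by −φ2: (0.0452, -0.0276, -0.3668)
  A=0.1348, B=-0.3668, C=(l²−L²−A²−y'²−z²)/(2L)=-0.0328
  √(A²+B²)=0.3908;  θ2 = -1.2187+1.6547 ≈ 0.4360
φ3=240.0° → target in arm frame (-0.0465, -0.0254)
  e−x'=0.2265;  (l²−L²−(e−x')²−y'²−z²)/2L = -0.1705
  √(A²+B²)=0.4311;  θ3 = -1.0175+1.9773 ≈ 0.9598

θ₁ = 0.6976, θ₂ = 0.4360, θ₃ = 0.9598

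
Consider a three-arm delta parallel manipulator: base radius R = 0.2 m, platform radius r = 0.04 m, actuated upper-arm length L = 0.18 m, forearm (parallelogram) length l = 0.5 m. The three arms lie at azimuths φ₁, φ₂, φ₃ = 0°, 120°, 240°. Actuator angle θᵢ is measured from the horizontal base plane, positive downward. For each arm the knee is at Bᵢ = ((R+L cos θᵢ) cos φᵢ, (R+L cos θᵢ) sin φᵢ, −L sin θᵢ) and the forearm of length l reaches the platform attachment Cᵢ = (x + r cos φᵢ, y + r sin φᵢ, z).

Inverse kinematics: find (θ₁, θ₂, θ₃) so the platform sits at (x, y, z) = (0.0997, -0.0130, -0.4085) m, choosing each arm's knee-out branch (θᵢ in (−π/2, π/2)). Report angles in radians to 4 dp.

θ₁ = -0.1746, θ₂ = 0.5232, θ₃ = 0.4362

rotate P by −φ1: (0.0997, -0.0130, -0.4085)
  e−x'=0.0603;  (l²−L²−(e−x')²−y'²−z²)/2L = 0.1303
  √(A²+B²)=0.4129;  θ1 = -1.4242+1.2497 ≈ -0.1746
φ2=120.0° → target in arm frame (-0.0611, -0.0798)
  A=0.2211, B=-0.4085, C=(l²−L²−A²−y'²−z²)/(2L)=-0.0126
  θ2 = atan2(B,A) + arccos(C/0.4645) = 0.5232
rotate P by −φ3: (-0.0386, 0.0928, -0.4085)
  e−x'=0.1986;  (l²−L²−(e−x')²−y'²−z²)/2L = 0.0074
  θ3 = atan2(B,A) + arccos(C/0.4542) = 0.4362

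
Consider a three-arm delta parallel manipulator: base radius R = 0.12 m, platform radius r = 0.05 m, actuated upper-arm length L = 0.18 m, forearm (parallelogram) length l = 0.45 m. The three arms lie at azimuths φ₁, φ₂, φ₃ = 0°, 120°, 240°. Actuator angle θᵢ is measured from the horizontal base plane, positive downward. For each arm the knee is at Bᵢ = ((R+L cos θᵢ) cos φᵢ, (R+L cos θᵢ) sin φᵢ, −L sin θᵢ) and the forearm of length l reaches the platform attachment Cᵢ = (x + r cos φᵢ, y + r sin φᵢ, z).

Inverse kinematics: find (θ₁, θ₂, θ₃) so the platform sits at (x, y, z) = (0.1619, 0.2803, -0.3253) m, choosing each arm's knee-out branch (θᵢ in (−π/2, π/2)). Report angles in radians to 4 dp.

θ₁ = -0.0874, θ₂ = -0.0870, θ₃ = 1.3963

rotate P by −φ1: (0.1619, 0.2803, -0.3253)
  A cos θ + B sin θ = C:  -0.0919·cos θ + -0.3253·sin θ = -0.0631
  θ1 = atan2(B,A) + arccos(C/0.3380) = -0.0874
φ2=120.0° → target in arm frame (0.1618, -0.2804)
  A cos θ + B sin θ = C:  -0.0918·cos θ + -0.3253·sin θ = -0.0632
  √(A²+B²)=0.3380;  θ2 = -1.8458+1.7589 ≈ -0.0870
arm 3 (φ=240.0°): x'=-0.3237, y'=0.0001
  e−x'=0.3937;  (l²−L²−(e−x')²−y'²−z²)/2L = -0.2520
  θ3 = atan2(B,A) + arccos(C/0.5107) = 1.3963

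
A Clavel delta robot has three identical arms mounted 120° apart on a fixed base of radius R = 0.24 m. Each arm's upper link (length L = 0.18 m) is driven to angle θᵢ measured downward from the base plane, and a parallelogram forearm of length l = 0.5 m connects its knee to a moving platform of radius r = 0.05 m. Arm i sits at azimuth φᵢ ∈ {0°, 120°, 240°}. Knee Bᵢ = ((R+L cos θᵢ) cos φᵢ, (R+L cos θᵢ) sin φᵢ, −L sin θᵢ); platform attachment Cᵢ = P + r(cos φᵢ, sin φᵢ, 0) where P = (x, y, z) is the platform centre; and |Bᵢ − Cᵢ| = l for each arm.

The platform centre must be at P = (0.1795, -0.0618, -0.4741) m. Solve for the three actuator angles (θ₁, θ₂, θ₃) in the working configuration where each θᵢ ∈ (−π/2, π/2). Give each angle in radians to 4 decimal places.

φ1=0.0° → target in arm frame (0.1795, -0.0618)
  A cos θ + B sin θ = C:  0.0105·cos θ + -0.4741·sin θ = -0.0308
  γ=atan2(-0.4741,0.0105)=-1.5487;  ψ=arccos(-0.0650)=1.6359;  θ1=γ+ψ≈0.0872
arm 2 (φ=120.0°): x'=-0.1433, y'=-0.1246
  A=0.3333, B=-0.4741, C=(l²−L²−A²−y'²−z²)/(2L)=-0.3715
  θ2 = atan2(B,A) + arccos(C/0.5795) = 1.3087
arm 3 (φ=240.0°): x'=-0.0362, y'=0.1864
  e−x'=0.2262;  (l²−L²−(e−x')²−y'²−z²)/2L = -0.2585
  γ=atan2(-0.4741,0.2262)=-1.1256;  ψ=arccos(-0.4922)=2.0854;  θ3=γ+ψ≈0.9598

θ₁ = 0.0872, θ₂ = 1.3087, θ₃ = 0.9598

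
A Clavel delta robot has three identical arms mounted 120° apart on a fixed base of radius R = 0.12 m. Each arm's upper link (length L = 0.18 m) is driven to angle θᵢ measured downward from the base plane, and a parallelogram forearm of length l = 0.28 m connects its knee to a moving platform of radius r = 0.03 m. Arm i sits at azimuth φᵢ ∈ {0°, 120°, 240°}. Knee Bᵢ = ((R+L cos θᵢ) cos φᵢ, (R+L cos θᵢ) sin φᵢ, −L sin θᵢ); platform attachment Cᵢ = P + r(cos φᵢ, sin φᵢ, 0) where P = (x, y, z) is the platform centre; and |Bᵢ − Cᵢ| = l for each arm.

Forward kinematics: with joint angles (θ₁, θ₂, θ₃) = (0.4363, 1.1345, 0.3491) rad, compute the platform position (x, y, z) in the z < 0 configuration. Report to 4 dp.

(0.0447, -0.0940, -0.2377)

φ1=0.0°: virtual centre (0.2531, 0.0000, -0.0761), radius l
S2 = (0.1661·cos120.0°, 0.1661·sin120.0°, -0.1631) = (-0.0830, 0.1438, -0.1631)
φ3=240.0°: virtual centre (-0.1296, -0.2244, -0.0616), radius l
|S₂|²−|S₁|² = -0.0157;  |S₃|²−|S₁|² = 0.0011
linear system: -0.6723x+0.2876y = -0.0157−-0.1741z; -0.7654x+-0.4488y = 0.0011−0.0290z
det = 0.5219;  x = 0.0129+-0.1338z,  y = -0.0244+0.2927z
quadratic in z: (1.1036)z²+(0.2021)z+(-0.0143)=0, √Δ=0.3225 → z ∈ {-0.2377, 0.0545}; z = -0.2377 (taking z<0)
x = 0.0447, y = -0.0940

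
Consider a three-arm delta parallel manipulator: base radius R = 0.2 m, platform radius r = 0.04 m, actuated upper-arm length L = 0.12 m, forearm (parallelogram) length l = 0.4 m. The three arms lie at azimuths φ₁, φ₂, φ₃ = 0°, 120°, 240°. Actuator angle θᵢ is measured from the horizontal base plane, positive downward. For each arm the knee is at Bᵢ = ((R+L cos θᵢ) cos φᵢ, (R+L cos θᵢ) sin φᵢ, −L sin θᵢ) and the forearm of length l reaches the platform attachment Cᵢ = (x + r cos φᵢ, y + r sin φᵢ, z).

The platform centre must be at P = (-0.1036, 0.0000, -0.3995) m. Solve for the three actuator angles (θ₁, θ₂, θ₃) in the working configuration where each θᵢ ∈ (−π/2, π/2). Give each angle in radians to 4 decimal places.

rotate P by −φ1: (-0.1036, 0.0000, -0.3995)
  e−x'=0.2636;  (l²−L²−(e−x')²−y'²−z²)/2L = -0.3479
  θ1 = atan2(B,A) + arccos(C/0.4786) = 1.3969
arm 2 (φ=120.0°): x'=0.0518, y'=0.0897
  A cos θ + B sin θ = C:  0.1082·cos θ + -0.3995·sin θ = -0.1407
  γ=atan2(-0.3995,0.1082)=-1.3063;  ψ=arccos(-0.3398)=1.9175;  θ2=γ+ψ≈0.6112
φ3=240.0° → target in arm frame (0.0518, -0.0897)
  A cos θ + B sin θ = C:  0.1082·cos θ + -0.3995·sin θ = -0.1407
  √(A²+B²)=0.4139;  θ3 = -1.3063+1.9175 ≈ 0.6112

θ₁ = 1.3969, θ₂ = 0.6112, θ₃ = 0.6112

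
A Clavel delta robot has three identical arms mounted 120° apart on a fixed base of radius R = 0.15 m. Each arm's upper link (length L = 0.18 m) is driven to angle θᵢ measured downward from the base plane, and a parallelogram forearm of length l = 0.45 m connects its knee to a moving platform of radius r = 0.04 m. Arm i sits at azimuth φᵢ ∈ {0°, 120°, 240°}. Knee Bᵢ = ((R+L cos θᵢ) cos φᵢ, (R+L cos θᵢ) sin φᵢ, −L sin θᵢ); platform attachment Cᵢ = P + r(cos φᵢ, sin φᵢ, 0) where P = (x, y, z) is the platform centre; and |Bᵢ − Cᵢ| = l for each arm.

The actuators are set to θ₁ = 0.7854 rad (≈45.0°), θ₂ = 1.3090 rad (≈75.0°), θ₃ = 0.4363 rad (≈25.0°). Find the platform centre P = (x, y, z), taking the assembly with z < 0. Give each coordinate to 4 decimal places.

(0.0284, -0.1674, -0.4890)

centre 1 = (0.2373·cos0.0°, 0.2373·sin0.0°, -0.1273) = (0.2373, 0.0000, -0.1273)
φ2=120.0°: virtual centre (-0.0783, 0.1356, -0.1739), radius l
arm 3 at φ=240.0°: (R−r)+L cos θ3 = 0.2731;  centre 3 = (-0.1366, -0.2365, -0.0761)
eliminate P² terms by subtracting sphere 1 from 2 and 3
[-0.6311 0.2712 -0.0932]·P = -0.0178;  [-0.7477 -0.4731 0.1024]·P = 0.0079
Cramer: x(z) = 0.0125-0.0325z;  y(z) = -0.0364+0.2679z
into |P−centre ₁|² = l²: 1.0728z² + 0.2497z + -0.1344 = 0;  Δ = 0.6393;  z = -0.4890 or 0.2563 → z<0 root = -0.4890
x = 0.0284, y = -0.1674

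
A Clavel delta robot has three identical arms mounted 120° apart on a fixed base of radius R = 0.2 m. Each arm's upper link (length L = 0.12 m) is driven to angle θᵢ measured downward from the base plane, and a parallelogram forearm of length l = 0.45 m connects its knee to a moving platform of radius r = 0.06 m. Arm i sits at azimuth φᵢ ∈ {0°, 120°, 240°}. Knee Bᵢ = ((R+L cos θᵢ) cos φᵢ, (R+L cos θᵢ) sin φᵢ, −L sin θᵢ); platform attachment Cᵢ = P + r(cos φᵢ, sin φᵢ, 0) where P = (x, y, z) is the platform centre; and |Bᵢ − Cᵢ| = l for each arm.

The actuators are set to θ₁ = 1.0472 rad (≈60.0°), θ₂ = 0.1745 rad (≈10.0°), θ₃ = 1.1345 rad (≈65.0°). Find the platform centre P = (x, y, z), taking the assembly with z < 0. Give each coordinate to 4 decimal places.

(-0.0563, 0.1219, -0.4531)

arm 1 at φ=0.0°: ρ1 = 0.2000;  centre 1 = (0.2000, 0.0000, -0.1039)
arm 2 at φ=120.0°: ρ2 = 0.2582;  centre 2 = (-0.1291, 0.2236, -0.0208)
centre 3 = (0.1907·cos240.0°, 0.1907·sin240.0°, -0.1088) = (-0.0954, -0.1652, -0.1088)
|centre ₂|²−|centre ₁|² = 0.0163;  |centre ₃|²−|centre ₁|² = -0.0026
plane₁₂: -0.6582x+0.4472y+0.1662z = 0.0163
det = 0.4816;  x = -0.0088+0.1050z,  y = 0.0235+-0.2171z
sphere 1 gives Az²+Bz+C=0 with A=1.0581, B=0.1538, C=-0.1476;  B²−4AC=0.6482;  roots -0.4531, 0.3078;  negative root z = -0.4531
x = -0.0563, y = 0.1219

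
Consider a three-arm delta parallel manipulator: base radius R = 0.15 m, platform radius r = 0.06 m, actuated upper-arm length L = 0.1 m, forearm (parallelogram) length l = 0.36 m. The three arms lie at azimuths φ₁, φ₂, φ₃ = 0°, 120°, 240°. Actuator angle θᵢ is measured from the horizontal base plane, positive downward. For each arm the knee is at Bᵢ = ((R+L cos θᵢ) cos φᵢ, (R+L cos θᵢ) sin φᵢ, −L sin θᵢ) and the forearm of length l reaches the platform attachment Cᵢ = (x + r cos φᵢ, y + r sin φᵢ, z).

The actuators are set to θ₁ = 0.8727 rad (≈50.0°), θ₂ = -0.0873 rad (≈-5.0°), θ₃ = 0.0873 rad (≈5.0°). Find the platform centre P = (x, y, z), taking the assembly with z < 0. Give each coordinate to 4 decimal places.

φ1=0.0°: virtual centre (0.1543, 0.0000, -0.0766), radius l
φ2=120.0°: virtual centre (-0.0948, 0.1642, 0.0087), radius l
O3 = (0.1896·cos240.0°, 0.1896·sin240.0°, -0.0087) = (-0.0948, -0.1642, -0.0087)
eliminate P² terms by subtracting sphere 1 from 2 and 3
linear system: -0.4982x+0.3284y = 0.0064−0.1707z; -0.4982x+-0.3284y = 0.0064−0.1358z
Cramer: x(z) = -0.0128+0.3076z;  y(z) = 0.0000-0.0531z
into |P−O₁|² = l²: 1.0974z² + 0.0505z + -0.0958 = 0;  Δ = 0.4232;  z = -0.3194 or 0.2734 → z<0 root = -0.3194
x = -0.1110, y = 0.0170

(-0.1110, 0.0170, -0.3194)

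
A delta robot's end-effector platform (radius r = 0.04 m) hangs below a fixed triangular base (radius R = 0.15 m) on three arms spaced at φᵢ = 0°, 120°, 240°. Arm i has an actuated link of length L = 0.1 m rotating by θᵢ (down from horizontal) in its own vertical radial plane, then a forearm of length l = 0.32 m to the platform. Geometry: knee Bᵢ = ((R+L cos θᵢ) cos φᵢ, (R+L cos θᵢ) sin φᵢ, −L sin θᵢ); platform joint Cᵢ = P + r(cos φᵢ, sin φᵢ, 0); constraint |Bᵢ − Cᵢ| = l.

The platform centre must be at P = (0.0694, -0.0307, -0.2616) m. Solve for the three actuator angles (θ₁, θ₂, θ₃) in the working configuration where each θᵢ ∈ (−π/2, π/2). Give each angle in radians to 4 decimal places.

θ₁ = -0.2616, θ₂ = 0.6979, θ₃ = 0.3487

arm 1 (φ=0.0°): x'=0.0694, y'=-0.0307
  A cos θ + B sin θ = C:  0.0406·cos θ + -0.2616·sin θ = 0.1069
  √(A²+B²)=0.2647;  θ1 = -1.4168+1.1552 ≈ -0.2616
rotate P by −φ2: (-0.0613, -0.0448, -0.2616)
  e−x'=0.1713;  (l²−L²−(e−x')²−y'²−z²)/2L = -0.0369
  γ=atan2(-0.2616,0.1713)=-0.9911;  ψ=arccos(-0.1180)=1.6890;  θ2=γ+ψ≈0.6979
arm 3 (φ=240.0°): x'=-0.0081, y'=0.0755
  A cos θ + B sin θ = C:  0.1181·cos θ + -0.2616·sin θ = 0.0216
  √(A²+B²)=0.2870;  θ3 = -1.1467+1.4954 ≈ 0.3487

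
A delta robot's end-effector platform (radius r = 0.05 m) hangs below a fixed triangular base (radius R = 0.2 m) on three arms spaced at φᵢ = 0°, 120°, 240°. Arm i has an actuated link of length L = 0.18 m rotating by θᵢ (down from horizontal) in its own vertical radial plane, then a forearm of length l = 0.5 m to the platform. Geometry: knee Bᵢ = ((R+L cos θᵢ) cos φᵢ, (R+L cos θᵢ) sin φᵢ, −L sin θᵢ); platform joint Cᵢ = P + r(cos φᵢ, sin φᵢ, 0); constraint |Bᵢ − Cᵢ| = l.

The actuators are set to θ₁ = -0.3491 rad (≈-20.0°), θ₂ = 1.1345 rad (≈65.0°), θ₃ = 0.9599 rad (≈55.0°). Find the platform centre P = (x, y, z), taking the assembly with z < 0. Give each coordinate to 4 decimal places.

φ1=0.0°: virtual centre (0.3191, 0.0000, 0.0616), radius l
arm 2 at φ=120.0°: ρ2 = 0.2261;  S2 = (-0.1130, 0.1958, -0.1631)
S3 = (0.2532·cos240.0°, 0.2532·sin240.0°, -0.1474) = (-0.1266, -0.2193, -0.1474)
subtract pairs → two planes through P
plane₁₂: -0.8644x+0.3916y+-0.4494z = -0.0279
det = 0.7282;  x = 0.0274+-0.4955z,  y = -0.0107+0.0540z
sphere 1 gives Az²+Bz+C=0 with A=1.2484, B=0.1648, C=-0.1610;  B²−4AC=0.8312;  roots -0.4311, 0.2992;  negative root z = -0.4311
x = 0.2411, y = -0.0340

(0.2411, -0.0340, -0.4311)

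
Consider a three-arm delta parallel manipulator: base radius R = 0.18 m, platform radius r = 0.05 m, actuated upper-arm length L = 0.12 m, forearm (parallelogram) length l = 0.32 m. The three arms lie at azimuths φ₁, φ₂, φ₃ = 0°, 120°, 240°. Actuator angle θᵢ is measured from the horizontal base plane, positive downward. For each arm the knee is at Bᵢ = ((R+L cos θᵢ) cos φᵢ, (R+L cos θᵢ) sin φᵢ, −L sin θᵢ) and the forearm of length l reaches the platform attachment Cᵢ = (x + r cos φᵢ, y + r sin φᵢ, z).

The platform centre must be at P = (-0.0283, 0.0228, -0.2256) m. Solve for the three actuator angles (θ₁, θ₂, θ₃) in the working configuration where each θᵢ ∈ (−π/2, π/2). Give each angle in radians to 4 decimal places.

φ1=0.0° → target in arm frame (-0.0283, 0.0228)
  A=0.1583, B=-0.2256, C=(l²−L²−A²−y'²−z²)/(2L)=0.0480
  θ1 = atan2(B,A) + arccos(C/0.2756) = 0.4367
rotate P by −φ2: (0.0339, 0.0131, -0.2256)
  A=0.0961, B=-0.2256, C=(l²−L²−A²−y'²−z²)/(2L)=0.1154
  √(A²+B²)=0.2452;  θ2 = -1.1681+1.0808 ≈ -0.0873
rotate P by −φ3: (-0.0056, -0.0359, -0.2256)
  e−x'=0.1356;  (l²−L²−(e−x')²−y'²−z²)/2L = 0.0726
  √(A²+B²)=0.2632;  θ3 = -1.0296+1.2913 ≈ 0.2617

θ₁ = 0.4367, θ₂ = -0.0873, θ₃ = 0.2617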